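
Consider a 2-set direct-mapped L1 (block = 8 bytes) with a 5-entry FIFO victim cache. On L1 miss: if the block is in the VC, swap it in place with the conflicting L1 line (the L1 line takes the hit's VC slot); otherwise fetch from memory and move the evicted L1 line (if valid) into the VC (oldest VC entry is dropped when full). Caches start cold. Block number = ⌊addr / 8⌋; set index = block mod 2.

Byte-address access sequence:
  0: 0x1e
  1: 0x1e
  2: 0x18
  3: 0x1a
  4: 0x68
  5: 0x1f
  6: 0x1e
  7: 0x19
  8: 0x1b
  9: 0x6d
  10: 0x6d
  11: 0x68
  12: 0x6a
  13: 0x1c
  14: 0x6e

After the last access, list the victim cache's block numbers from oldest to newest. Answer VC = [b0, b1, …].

#0 0x1e→b3/s1 MISS; vc=[]
#1 0x1e→b3/s1 L1-HIT; vc=[]
#2 0x18→b3/s1 L1-HIT; vc=[]
#3 0x1a→b3/s1 L1-HIT; vc=[]
#4 0x68→b13/s1 MISS; vc=[3]
#5 0x1f→b3/s1 VC-HIT; vc=[13]
#6 0x1e→b3/s1 L1-HIT; vc=[13]
#7 0x19→b3/s1 L1-HIT; vc=[13]
#8 0x1b→b3/s1 L1-HIT; vc=[13]
#9 0x6d→b13/s1 VC-HIT; vc=[3]
#10 0x6d→b13/s1 L1-HIT; vc=[3]
#11 0x68→b13/s1 L1-HIT; vc=[3]
#12 0x6a→b13/s1 L1-HIT; vc=[3]
#13 0x1c→b3/s1 VC-HIT; vc=[13]
#14 0x6e→b13/s1 VC-HIT; vc=[3]

VC = [3]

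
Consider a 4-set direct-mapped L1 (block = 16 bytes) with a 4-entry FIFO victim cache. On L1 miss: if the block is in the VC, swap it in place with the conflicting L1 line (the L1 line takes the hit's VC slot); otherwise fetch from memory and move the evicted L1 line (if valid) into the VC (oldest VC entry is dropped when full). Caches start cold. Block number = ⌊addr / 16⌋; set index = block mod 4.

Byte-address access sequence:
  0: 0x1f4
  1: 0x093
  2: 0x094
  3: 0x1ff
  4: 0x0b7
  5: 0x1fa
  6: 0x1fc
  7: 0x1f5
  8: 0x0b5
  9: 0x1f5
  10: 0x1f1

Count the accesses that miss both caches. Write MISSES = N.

#0 0x1f4→b31/s3 MISS; vc=[]
#1 0x93→b9/s1 MISS; vc=[]
#2 0x94→b9/s1 L1-HIT; vc=[]
#3 0x1ff→b31/s3 L1-HIT; vc=[]
#4 0xb7→b11/s3 MISS; vc=[31]
#5 0x1fa→b31/s3 VC-HIT; vc=[11]
#6 0x1fc→b31/s3 L1-HIT; vc=[11]
#7 0x1f5→b31/s3 L1-HIT; vc=[11]
#8 0xb5→b11/s3 VC-HIT; vc=[31]
#9 0x1f5→b31/s3 VC-HIT; vc=[11]
#10 0x1f1→b31/s3 L1-HIT; vc=[11]

MISSES = 3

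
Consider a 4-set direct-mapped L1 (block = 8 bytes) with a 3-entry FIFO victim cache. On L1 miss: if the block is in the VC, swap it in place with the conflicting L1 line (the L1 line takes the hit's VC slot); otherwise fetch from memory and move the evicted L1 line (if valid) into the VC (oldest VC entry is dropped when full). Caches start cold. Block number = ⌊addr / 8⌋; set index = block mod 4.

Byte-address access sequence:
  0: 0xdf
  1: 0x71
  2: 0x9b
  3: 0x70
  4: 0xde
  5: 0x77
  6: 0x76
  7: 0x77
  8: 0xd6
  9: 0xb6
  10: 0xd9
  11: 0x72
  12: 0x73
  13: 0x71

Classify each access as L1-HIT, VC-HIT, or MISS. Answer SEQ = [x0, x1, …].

#0 0xdf→b27/s3 MISS; vc=[]
#1 0x71→b14/s2 MISS; vc=[]
#2 0x9b→b19/s3 MISS; vc=[27]
#3 0x70→b14/s2 L1-HIT; vc=[27]
#4 0xde→b27/s3 VC-HIT; vc=[19]
#5 0x77→b14/s2 L1-HIT; vc=[19]
#6 0x76→b14/s2 L1-HIT; vc=[19]
#7 0x77→b14/s2 L1-HIT; vc=[19]
#8 0xd6→b26/s2 MISS; vc=[19,14]
#9 0xb6→b22/s2 MISS; vc=[19,14,26]
#10 0xd9→b27/s3 L1-HIT; vc=[19,14,26]
#11 0x72→b14/s2 VC-HIT; vc=[19,22,26]
#12 0x73→b14/s2 L1-HIT; vc=[19,22,26]
#13 0x71→b14/s2 L1-HIT; vc=[19,22,26]

SEQ = [MISS, MISS, MISS, L1-HIT, VC-HIT, L1-HIT, L1-HIT, L1-HIT, MISS, MISS, L1-HIT, VC-HIT, L1-HIT, L1-HIT]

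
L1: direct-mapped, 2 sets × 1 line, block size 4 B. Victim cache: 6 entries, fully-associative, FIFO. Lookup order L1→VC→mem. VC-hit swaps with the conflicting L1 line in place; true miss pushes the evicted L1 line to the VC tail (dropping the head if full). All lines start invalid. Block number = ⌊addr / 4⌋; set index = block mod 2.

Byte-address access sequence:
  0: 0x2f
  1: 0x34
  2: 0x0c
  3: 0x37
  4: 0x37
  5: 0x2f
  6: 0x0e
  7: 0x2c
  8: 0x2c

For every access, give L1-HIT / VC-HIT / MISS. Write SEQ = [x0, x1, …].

SEQ = [MISS, MISS, MISS, VC-HIT, L1-HIT, VC-HIT, VC-HIT, VC-HIT, L1-HIT]

0: 0x2f (blk 11, set 1) → MISS  vc=[]
1: 0x34 (blk 13, set 1) → MISS  vc=[11]
2: 0xc (blk 3, set 1) → MISS  vc=[11, 13]
3: 0x37 (blk 13, set 1) → VC-HIT  vc=[11, 3]
4: 0x37 (blk 13, set 1) → L1-HIT  vc=[11, 3]
5: 0x2f (blk 11, set 1) → VC-HIT  vc=[13, 3]
6: 0xe (blk 3, set 1) → VC-HIT  vc=[13, 11]
7: 0x2c (blk 11, set 1) → VC-HIT  vc=[13, 3]
8: 0x2c (blk 11, set 1) → L1-HIT  vc=[13, 3]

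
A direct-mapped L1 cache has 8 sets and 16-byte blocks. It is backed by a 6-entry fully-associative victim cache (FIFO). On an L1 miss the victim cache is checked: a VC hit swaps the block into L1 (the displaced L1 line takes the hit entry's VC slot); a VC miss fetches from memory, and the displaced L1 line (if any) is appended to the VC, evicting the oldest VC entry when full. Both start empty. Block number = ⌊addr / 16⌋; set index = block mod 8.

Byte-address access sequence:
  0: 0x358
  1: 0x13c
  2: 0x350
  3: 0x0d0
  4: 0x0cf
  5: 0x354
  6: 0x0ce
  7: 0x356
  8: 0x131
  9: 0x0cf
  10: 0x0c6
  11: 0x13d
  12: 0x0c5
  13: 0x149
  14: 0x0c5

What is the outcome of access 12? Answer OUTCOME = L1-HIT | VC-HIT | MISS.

0: 0x358 (blk 53, set 5) → MISS  vc=[]
1: 0x13c (blk 19, set 3) → MISS  vc=[]
2: 0x350 (blk 53, set 5) → L1-HIT  vc=[]
3: 0xd0 (blk 13, set 5) → MISS  vc=[53]
4: 0xcf (blk 12, set 4) → MISS  vc=[53]
5: 0x354 (blk 53, set 5) → VC-HIT  vc=[13]
6: 0xce (blk 12, set 4) → L1-HIT  vc=[13]
7: 0x356 (blk 53, set 5) → L1-HIT  vc=[13]
8: 0x131 (blk 19, set 3) → L1-HIT  vc=[13]
9: 0xcf (blk 12, set 4) → L1-HIT  vc=[13]
10: 0xc6 (blk 12, set 4) → L1-HIT  vc=[13]
11: 0x13d (blk 19, set 3) → L1-HIT  vc=[13]
12: 0xc5 (blk 12, set 4) → L1-HIT  vc=[13]
13: 0x149 (blk 20, set 4) → MISS  vc=[13, 12]
14: 0xc5 (blk 12, set 4) → VC-HIT  vc=[13, 20]

OUTCOME = L1-HIT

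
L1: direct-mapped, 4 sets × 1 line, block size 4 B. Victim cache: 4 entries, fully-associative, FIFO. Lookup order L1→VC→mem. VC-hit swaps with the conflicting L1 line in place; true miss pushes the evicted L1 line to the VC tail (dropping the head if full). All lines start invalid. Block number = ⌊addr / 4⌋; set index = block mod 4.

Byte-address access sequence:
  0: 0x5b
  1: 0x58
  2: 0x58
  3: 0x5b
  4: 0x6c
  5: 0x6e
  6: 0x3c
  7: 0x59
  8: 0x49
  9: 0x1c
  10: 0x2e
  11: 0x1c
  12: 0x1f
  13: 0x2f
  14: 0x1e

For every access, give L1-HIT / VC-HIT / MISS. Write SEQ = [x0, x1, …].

#0 0x5b→b22/s2 MISS; vc=[]
#1 0x58→b22/s2 L1-HIT; vc=[]
#2 0x58→b22/s2 L1-HIT; vc=[]
#3 0x5b→b22/s2 L1-HIT; vc=[]
#4 0x6c→b27/s3 MISS; vc=[]
#5 0x6e→b27/s3 L1-HIT; vc=[]
#6 0x3c→b15/s3 MISS; vc=[27]
#7 0x59→b22/s2 L1-HIT; vc=[27]
#8 0x49→b18/s2 MISS; vc=[27,22]
#9 0x1c→b7/s3 MISS; vc=[27,22,15]
#10 0x2e→b11/s3 MISS; vc=[27,22,15,7]
#11 0x1c→b7/s3 VC-HIT; vc=[27,22,15,11]
#12 0x1f→b7/s3 L1-HIT; vc=[27,22,15,11]
#13 0x2f→b11/s3 VC-HIT; vc=[27,22,15,7]
#14 0x1e→b7/s3 VC-HIT; vc=[27,22,15,11]

SEQ = [MISS, L1-HIT, L1-HIT, L1-HIT, MISS, L1-HIT, MISS, L1-HIT, MISS, MISS, MISS, VC-HIT, L1-HIT, VC-HIT, VC-HIT]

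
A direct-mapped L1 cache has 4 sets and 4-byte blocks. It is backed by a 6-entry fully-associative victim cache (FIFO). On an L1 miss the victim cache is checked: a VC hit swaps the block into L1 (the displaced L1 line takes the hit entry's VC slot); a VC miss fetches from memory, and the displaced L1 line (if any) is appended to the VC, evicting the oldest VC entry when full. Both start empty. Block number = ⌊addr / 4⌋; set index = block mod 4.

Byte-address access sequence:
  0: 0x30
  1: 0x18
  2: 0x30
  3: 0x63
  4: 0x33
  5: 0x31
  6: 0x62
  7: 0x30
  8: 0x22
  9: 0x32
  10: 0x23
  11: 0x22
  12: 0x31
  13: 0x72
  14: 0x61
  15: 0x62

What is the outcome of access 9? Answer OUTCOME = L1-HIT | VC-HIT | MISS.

#0 0x30→b12/s0 MISS; vc=[]
#1 0x18→b6/s2 MISS; vc=[]
#2 0x30→b12/s0 L1-HIT; vc=[]
#3 0x63→b24/s0 MISS; vc=[12]
#4 0x33→b12/s0 VC-HIT; vc=[24]
#5 0x31→b12/s0 L1-HIT; vc=[24]
#6 0x62→b24/s0 VC-HIT; vc=[12]
#7 0x30→b12/s0 VC-HIT; vc=[24]
#8 0x22→b8/s0 MISS; vc=[24,12]
#9 0x32→b12/s0 VC-HIT; vc=[24,8]
#10 0x23→b8/s0 VC-HIT; vc=[24,12]
#11 0x22→b8/s0 L1-HIT; vc=[24,12]
#12 0x31→b12/s0 VC-HIT; vc=[24,8]
#13 0x72→b28/s0 MISS; vc=[24,8,12]
#14 0x61→b24/s0 VC-HIT; vc=[28,8,12]
#15 0x62→b24/s0 L1-HIT; vc=[28,8,12]

OUTCOME = VC-HIT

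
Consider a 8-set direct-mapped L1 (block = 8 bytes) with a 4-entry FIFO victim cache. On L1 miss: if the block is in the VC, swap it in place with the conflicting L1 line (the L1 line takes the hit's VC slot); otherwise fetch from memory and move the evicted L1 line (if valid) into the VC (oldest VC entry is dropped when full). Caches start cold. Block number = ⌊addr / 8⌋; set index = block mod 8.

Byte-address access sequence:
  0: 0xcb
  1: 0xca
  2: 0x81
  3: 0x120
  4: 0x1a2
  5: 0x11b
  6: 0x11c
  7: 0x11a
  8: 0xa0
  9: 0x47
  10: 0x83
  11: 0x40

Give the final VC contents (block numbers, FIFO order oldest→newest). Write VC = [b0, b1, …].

VC = [36, 52, 16]

0: 0xcb (blk 25, set 1) → MISS  vc=[]
1: 0xca (blk 25, set 1) → L1-HIT  vc=[]
2: 0x81 (blk 16, set 0) → MISS  vc=[]
3: 0x120 (blk 36, set 4) → MISS  vc=[]
4: 0x1a2 (blk 52, set 4) → MISS  vc=[36]
5: 0x11b (blk 35, set 3) → MISS  vc=[36]
6: 0x11c (blk 35, set 3) → L1-HIT  vc=[36]
7: 0x11a (blk 35, set 3) → L1-HIT  vc=[36]
8: 0xa0 (blk 20, set 4) → MISS  vc=[36, 52]
9: 0x47 (blk 8, set 0) → MISS  vc=[36, 52, 16]
10: 0x83 (blk 16, set 0) → VC-HIT  vc=[36, 52, 8]
11: 0x40 (blk 8, set 0) → VC-HIT  vc=[36, 52, 16]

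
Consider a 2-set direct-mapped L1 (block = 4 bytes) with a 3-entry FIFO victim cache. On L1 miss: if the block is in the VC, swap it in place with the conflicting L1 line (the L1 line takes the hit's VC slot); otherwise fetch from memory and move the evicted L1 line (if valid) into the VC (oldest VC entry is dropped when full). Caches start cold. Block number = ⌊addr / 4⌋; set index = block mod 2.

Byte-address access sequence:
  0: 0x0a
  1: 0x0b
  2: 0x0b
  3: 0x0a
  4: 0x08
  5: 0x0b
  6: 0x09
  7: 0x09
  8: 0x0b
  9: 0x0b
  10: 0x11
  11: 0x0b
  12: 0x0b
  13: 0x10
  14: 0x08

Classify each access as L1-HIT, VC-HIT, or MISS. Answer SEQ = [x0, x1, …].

0: 0xa (blk 2, set 0) → MISS  vc=[]
1: 0xb (blk 2, set 0) → L1-HIT  vc=[]
2: 0xb (blk 2, set 0) → L1-HIT  vc=[]
3: 0xa (blk 2, set 0) → L1-HIT  vc=[]
4: 0x8 (blk 2, set 0) → L1-HIT  vc=[]
5: 0xb (blk 2, set 0) → L1-HIT  vc=[]
6: 0x9 (blk 2, set 0) → L1-HIT  vc=[]
7: 0x9 (blk 2, set 0) → L1-HIT  vc=[]
8: 0xb (blk 2, set 0) → L1-HIT  vc=[]
9: 0xb (blk 2, set 0) → L1-HIT  vc=[]
10: 0x11 (blk 4, set 0) → MISS  vc=[2]
11: 0xb (blk 2, set 0) → VC-HIT  vc=[4]
12: 0xb (blk 2, set 0) → L1-HIT  vc=[4]
13: 0x10 (blk 4, set 0) → VC-HIT  vc=[2]
14: 0x8 (blk 2, set 0) → VC-HIT  vc=[4]

SEQ = [MISS, L1-HIT, L1-HIT, L1-HIT, L1-HIT, L1-HIT, L1-HIT, L1-HIT, L1-HIT, L1-HIT, MISS, VC-HIT, L1-HIT, VC-HIT, VC-HIT]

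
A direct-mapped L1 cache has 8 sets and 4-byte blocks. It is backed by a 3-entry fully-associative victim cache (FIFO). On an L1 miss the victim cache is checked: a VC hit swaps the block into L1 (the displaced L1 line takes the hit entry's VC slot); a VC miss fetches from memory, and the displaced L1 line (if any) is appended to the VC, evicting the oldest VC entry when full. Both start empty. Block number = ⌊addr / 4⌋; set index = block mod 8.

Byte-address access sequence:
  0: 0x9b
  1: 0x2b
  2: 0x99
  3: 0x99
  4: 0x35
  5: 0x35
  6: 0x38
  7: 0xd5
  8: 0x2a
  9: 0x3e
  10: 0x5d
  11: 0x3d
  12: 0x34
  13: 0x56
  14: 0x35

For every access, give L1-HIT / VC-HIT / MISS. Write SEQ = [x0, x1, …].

0: 0x9b (blk 38, set 6) → MISS  vc=[]
1: 0x2b (blk 10, set 2) → MISS  vc=[]
2: 0x99 (blk 38, set 6) → L1-HIT  vc=[]
3: 0x99 (blk 38, set 6) → L1-HIT  vc=[]
4: 0x35 (blk 13, set 5) → MISS  vc=[]
5: 0x35 (blk 13, set 5) → L1-HIT  vc=[]
6: 0x38 (blk 14, set 6) → MISS  vc=[38]
7: 0xd5 (blk 53, set 5) → MISS  vc=[38, 13]
8: 0x2a (blk 10, set 2) → L1-HIT  vc=[38, 13]
9: 0x3e (blk 15, set 7) → MISS  vc=[38, 13]
10: 0x5d (blk 23, set 7) → MISS  vc=[38, 13, 15]
11: 0x3d (blk 15, set 7) → VC-HIT  vc=[38, 13, 23]
12: 0x34 (blk 13, set 5) → VC-HIT  vc=[38, 53, 23]
13: 0x56 (blk 21, set 5) → MISS  vc=[53, 23, 13]
14: 0x35 (blk 13, set 5) → VC-HIT  vc=[53, 23, 21]

SEQ = [MISS, MISS, L1-HIT, L1-HIT, MISS, L1-HIT, MISS, MISS, L1-HIT, MISS, MISS, VC-HIT, VC-HIT, MISS, VC-HIT]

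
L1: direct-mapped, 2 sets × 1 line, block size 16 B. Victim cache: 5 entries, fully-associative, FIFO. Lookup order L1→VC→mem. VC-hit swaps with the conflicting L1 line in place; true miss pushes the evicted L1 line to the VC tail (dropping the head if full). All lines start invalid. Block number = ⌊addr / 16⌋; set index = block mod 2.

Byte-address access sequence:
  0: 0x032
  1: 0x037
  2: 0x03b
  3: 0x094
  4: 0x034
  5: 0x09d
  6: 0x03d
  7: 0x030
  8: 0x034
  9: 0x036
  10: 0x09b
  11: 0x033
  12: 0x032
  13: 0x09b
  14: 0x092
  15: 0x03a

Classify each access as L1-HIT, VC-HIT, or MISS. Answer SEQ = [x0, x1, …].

0: 0x32 (blk 3, set 1) → MISS  vc=[]
1: 0x37 (blk 3, set 1) → L1-HIT  vc=[]
2: 0x3b (blk 3, set 1) → L1-HIT  vc=[]
3: 0x94 (blk 9, set 1) → MISS  vc=[3]
4: 0x34 (blk 3, set 1) → VC-HIT  vc=[9]
5: 0x9d (blk 9, set 1) → VC-HIT  vc=[3]
6: 0x3d (blk 3, set 1) → VC-HIT  vc=[9]
7: 0x30 (blk 3, set 1) → L1-HIT  vc=[9]
8: 0x34 (blk 3, set 1) → L1-HIT  vc=[9]
9: 0x36 (blk 3, set 1) → L1-HIT  vc=[9]
10: 0x9b (blk 9, set 1) → VC-HIT  vc=[3]
11: 0x33 (blk 3, set 1) → VC-HIT  vc=[9]
12: 0x32 (blk 3, set 1) → L1-HIT  vc=[9]
13: 0x9b (blk 9, set 1) → VC-HIT  vc=[3]
14: 0x92 (blk 9, set 1) → L1-HIT  vc=[3]
15: 0x3a (blk 3, set 1) → VC-HIT  vc=[9]

SEQ = [MISS, L1-HIT, L1-HIT, MISS, VC-HIT, VC-HIT, VC-HIT, L1-HIT, L1-HIT, L1-HIT, VC-HIT, VC-HIT, L1-HIT, VC-HIT, L1-HIT, VC-HIT]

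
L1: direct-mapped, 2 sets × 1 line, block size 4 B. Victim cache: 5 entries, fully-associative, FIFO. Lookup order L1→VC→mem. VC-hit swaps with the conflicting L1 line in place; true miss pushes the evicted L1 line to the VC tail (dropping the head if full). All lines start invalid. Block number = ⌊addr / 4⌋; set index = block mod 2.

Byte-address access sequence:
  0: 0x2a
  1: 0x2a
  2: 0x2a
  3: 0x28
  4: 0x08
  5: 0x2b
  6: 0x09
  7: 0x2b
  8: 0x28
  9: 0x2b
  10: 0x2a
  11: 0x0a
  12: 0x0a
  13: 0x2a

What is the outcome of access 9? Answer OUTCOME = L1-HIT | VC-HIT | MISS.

#0 0x2a→b10/s0 MISS; vc=[]
#1 0x2a→b10/s0 L1-HIT; vc=[]
#2 0x2a→b10/s0 L1-HIT; vc=[]
#3 0x28→b10/s0 L1-HIT; vc=[]
#4 0x8→b2/s0 MISS; vc=[10]
#5 0x2b→b10/s0 VC-HIT; vc=[2]
#6 0x9→b2/s0 VC-HIT; vc=[10]
#7 0x2b→b10/s0 VC-HIT; vc=[2]
#8 0x28→b10/s0 L1-HIT; vc=[2]
#9 0x2b→b10/s0 L1-HIT; vc=[2]
#10 0x2a→b10/s0 L1-HIT; vc=[2]
#11 0xa→b2/s0 VC-HIT; vc=[10]
#12 0xa→b2/s0 L1-HIT; vc=[10]
#13 0x2a→b10/s0 VC-HIT; vc=[2]

OUTCOME = L1-HIT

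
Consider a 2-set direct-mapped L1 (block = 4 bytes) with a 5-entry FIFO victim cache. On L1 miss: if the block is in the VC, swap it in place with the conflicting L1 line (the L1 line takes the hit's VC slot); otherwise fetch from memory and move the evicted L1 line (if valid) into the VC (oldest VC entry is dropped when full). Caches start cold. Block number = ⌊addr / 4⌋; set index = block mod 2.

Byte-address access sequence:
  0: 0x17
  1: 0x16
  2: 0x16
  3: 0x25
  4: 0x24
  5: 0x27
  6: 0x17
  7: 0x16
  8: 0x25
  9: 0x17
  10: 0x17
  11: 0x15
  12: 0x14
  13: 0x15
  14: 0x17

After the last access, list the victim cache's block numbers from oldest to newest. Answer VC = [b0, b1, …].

VC = [9]

0: 0x17 (blk 5, set 1) → MISS  vc=[]
1: 0x16 (blk 5, set 1) → L1-HIT  vc=[]
2: 0x16 (blk 5, set 1) → L1-HIT  vc=[]
3: 0x25 (blk 9, set 1) → MISS  vc=[5]
4: 0x24 (blk 9, set 1) → L1-HIT  vc=[5]
5: 0x27 (blk 9, set 1) → L1-HIT  vc=[5]
6: 0x17 (blk 5, set 1) → VC-HIT  vc=[9]
7: 0x16 (blk 5, set 1) → L1-HIT  vc=[9]
8: 0x25 (blk 9, set 1) → VC-HIT  vc=[5]
9: 0x17 (blk 5, set 1) → VC-HIT  vc=[9]
10: 0x17 (blk 5, set 1) → L1-HIT  vc=[9]
11: 0x15 (blk 5, set 1) → L1-HIT  vc=[9]
12: 0x14 (blk 5, set 1) → L1-HIT  vc=[9]
13: 0x15 (blk 5, set 1) → L1-HIT  vc=[9]
14: 0x17 (blk 5, set 1) → L1-HIT  vc=[9]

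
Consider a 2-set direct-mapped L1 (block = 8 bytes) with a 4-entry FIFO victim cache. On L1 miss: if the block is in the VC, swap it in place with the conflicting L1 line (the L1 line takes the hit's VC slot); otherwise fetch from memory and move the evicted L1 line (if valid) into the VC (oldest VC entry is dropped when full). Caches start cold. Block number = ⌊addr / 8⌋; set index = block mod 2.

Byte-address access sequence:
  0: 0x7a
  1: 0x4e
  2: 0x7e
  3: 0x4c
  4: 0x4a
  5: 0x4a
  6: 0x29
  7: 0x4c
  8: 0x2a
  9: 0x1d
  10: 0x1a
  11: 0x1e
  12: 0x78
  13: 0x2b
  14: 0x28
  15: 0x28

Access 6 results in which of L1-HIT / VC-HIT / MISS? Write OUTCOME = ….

#0 0x7a→b15/s1 MISS; vc=[]
#1 0x4e→b9/s1 MISS; vc=[15]
#2 0x7e→b15/s1 VC-HIT; vc=[9]
#3 0x4c→b9/s1 VC-HIT; vc=[15]
#4 0x4a→b9/s1 L1-HIT; vc=[15]
#5 0x4a→b9/s1 L1-HIT; vc=[15]
#6 0x29→b5/s1 MISS; vc=[15,9]
#7 0x4c→b9/s1 VC-HIT; vc=[15,5]
#8 0x2a→b5/s1 VC-HIT; vc=[15,9]
#9 0x1d→b3/s1 MISS; vc=[15,9,5]
#10 0x1a→b3/s1 L1-HIT; vc=[15,9,5]
#11 0x1e→b3/s1 L1-HIT; vc=[15,9,5]
#12 0x78→b15/s1 VC-HIT; vc=[3,9,5]
#13 0x2b→b5/s1 VC-HIT; vc=[3,9,15]
#14 0x28→b5/s1 L1-HIT; vc=[3,9,15]
#15 0x28→b5/s1 L1-HIT; vc=[3,9,15]

OUTCOME = MISS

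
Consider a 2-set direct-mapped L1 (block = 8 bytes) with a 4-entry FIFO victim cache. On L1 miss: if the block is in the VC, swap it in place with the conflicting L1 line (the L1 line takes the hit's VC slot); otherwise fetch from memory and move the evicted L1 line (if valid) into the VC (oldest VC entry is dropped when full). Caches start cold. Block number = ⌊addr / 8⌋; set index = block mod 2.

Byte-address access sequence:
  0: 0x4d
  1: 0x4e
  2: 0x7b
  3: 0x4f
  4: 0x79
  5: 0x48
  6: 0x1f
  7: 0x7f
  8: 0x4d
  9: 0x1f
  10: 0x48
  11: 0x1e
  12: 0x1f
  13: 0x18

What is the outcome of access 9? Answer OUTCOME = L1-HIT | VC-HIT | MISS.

OUTCOME = VC-HIT

#0 0x4d→b9/s1 MISS; vc=[]
#1 0x4e→b9/s1 L1-HIT; vc=[]
#2 0x7b→b15/s1 MISS; vc=[9]
#3 0x4f→b9/s1 VC-HIT; vc=[15]
#4 0x79→b15/s1 VC-HIT; vc=[9]
#5 0x48→b9/s1 VC-HIT; vc=[15]
#6 0x1f→b3/s1 MISS; vc=[15,9]
#7 0x7f→b15/s1 VC-HIT; vc=[3,9]
#8 0x4d→b9/s1 VC-HIT; vc=[3,15]
#9 0x1f→b3/s1 VC-HIT; vc=[9,15]
#10 0x48→b9/s1 VC-HIT; vc=[3,15]
#11 0x1e→b3/s1 VC-HIT; vc=[9,15]
#12 0x1f→b3/s1 L1-HIT; vc=[9,15]
#13 0x18→b3/s1 L1-HIT; vc=[9,15]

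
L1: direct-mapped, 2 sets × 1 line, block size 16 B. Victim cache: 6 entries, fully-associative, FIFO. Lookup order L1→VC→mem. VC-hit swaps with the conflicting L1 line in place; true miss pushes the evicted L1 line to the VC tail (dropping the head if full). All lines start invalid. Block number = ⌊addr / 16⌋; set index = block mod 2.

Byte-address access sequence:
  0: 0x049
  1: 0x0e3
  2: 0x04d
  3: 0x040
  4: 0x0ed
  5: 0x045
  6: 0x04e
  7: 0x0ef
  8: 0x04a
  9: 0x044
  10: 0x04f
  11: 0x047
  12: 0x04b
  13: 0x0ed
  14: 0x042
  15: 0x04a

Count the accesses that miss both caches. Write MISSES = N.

#0 0x49→b4/s0 MISS; vc=[]
#1 0xe3→b14/s0 MISS; vc=[4]
#2 0x4d→b4/s0 VC-HIT; vc=[14]
#3 0x40→b4/s0 L1-HIT; vc=[14]
#4 0xed→b14/s0 VC-HIT; vc=[4]
#5 0x45→b4/s0 VC-HIT; vc=[14]
#6 0x4e→b4/s0 L1-HIT; vc=[14]
#7 0xef→b14/s0 VC-HIT; vc=[4]
#8 0x4a→b4/s0 VC-HIT; vc=[14]
#9 0x44→b4/s0 L1-HIT; vc=[14]
#10 0x4f→b4/s0 L1-HIT; vc=[14]
#11 0x47→b4/s0 L1-HIT; vc=[14]
#12 0x4b→b4/s0 L1-HIT; vc=[14]
#13 0xed→b14/s0 VC-HIT; vc=[4]
#14 0x42→b4/s0 VC-HIT; vc=[14]
#15 0x4a→b4/s0 L1-HIT; vc=[14]

MISSES = 2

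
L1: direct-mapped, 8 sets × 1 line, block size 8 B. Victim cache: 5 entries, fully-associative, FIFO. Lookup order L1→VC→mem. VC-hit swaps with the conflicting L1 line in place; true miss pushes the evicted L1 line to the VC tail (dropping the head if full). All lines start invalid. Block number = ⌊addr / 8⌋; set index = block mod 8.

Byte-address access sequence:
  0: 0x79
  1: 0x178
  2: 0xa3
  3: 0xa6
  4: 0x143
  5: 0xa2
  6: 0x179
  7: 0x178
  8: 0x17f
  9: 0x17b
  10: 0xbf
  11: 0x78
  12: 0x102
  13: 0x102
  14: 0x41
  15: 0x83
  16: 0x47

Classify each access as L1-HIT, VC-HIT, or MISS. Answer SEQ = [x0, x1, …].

SEQ = [MISS, MISS, MISS, L1-HIT, MISS, L1-HIT, L1-HIT, L1-HIT, L1-HIT, L1-HIT, MISS, VC-HIT, MISS, L1-HIT, MISS, MISS, VC-HIT]

#0 0x79→b15/s7 MISS; vc=[]
#1 0x178→b47/s7 MISS; vc=[15]
#2 0xa3→b20/s4 MISS; vc=[15]
#3 0xa6→b20/s4 L1-HIT; vc=[15]
#4 0x143→b40/s0 MISS; vc=[15]
#5 0xa2→b20/s4 L1-HIT; vc=[15]
#6 0x179→b47/s7 L1-HIT; vc=[15]
#7 0x178→b47/s7 L1-HIT; vc=[15]
#8 0x17f→b47/s7 L1-HIT; vc=[15]
#9 0x17b→b47/s7 L1-HIT; vc=[15]
#10 0xbf→b23/s7 MISS; vc=[15,47]
#11 0x78→b15/s7 VC-HIT; vc=[23,47]
#12 0x102→b32/s0 MISS; vc=[23,47,40]
#13 0x102→b32/s0 L1-HIT; vc=[23,47,40]
#14 0x41→b8/s0 MISS; vc=[23,47,40,32]
#15 0x83→b16/s0 MISS; vc=[23,47,40,32,8]
#16 0x47→b8/s0 VC-HIT; vc=[23,47,40,32,16]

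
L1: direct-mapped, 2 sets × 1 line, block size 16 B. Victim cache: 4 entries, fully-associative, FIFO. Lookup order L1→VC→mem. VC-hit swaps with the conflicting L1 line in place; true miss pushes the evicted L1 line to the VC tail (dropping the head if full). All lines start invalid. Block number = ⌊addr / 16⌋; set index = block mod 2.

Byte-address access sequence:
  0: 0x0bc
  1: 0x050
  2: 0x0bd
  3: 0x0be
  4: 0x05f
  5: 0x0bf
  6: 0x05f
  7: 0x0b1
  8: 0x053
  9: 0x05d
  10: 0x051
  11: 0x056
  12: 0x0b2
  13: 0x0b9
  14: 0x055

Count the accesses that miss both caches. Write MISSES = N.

0: 0xbc (blk 11, set 1) → MISS  vc=[]
1: 0x50 (blk 5, set 1) → MISS  vc=[11]
2: 0xbd (blk 11, set 1) → VC-HIT  vc=[5]
3: 0xbe (blk 11, set 1) → L1-HIT  vc=[5]
4: 0x5f (blk 5, set 1) → VC-HIT  vc=[11]
5: 0xbf (blk 11, set 1) → VC-HIT  vc=[5]
6: 0x5f (blk 5, set 1) → VC-HIT  vc=[11]
7: 0xb1 (blk 11, set 1) → VC-HIT  vc=[5]
8: 0x53 (blk 5, set 1) → VC-HIT  vc=[11]
9: 0x5d (blk 5, set 1) → L1-HIT  vc=[11]
10: 0x51 (blk 5, set 1) → L1-HIT  vc=[11]
11: 0x56 (blk 5, set 1) → L1-HIT  vc=[11]
12: 0xb2 (blk 11, set 1) → VC-HIT  vc=[5]
13: 0xb9 (blk 11, set 1) → L1-HIT  vc=[5]
14: 0x55 (blk 5, set 1) → VC-HIT  vc=[11]

MISSES = 2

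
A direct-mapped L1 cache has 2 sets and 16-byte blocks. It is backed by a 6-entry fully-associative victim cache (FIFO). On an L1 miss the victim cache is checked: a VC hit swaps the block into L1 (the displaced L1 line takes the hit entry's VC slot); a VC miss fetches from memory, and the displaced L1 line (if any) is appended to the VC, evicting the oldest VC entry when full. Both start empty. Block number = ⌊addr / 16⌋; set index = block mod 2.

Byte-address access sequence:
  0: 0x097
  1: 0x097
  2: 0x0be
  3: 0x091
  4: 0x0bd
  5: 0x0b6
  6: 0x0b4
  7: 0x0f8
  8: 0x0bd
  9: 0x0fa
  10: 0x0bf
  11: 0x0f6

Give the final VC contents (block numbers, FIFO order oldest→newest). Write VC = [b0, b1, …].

VC = [9, 11]

0: 0x97 (blk 9, set 1) → MISS  vc=[]
1: 0x97 (blk 9, set 1) → L1-HIT  vc=[]
2: 0xbe (blk 11, set 1) → MISS  vc=[9]
3: 0x91 (blk 9, set 1) → VC-HIT  vc=[11]
4: 0xbd (blk 11, set 1) → VC-HIT  vc=[9]
5: 0xb6 (blk 11, set 1) → L1-HIT  vc=[9]
6: 0xb4 (blk 11, set 1) → L1-HIT  vc=[9]
7: 0xf8 (blk 15, set 1) → MISS  vc=[9, 11]
8: 0xbd (blk 11, set 1) → VC-HIT  vc=[9, 15]
9: 0xfa (blk 15, set 1) → VC-HIT  vc=[9, 11]
10: 0xbf (blk 11, set 1) → VC-HIT  vc=[9, 15]
11: 0xf6 (blk 15, set 1) → VC-HIT  vc=[9, 11]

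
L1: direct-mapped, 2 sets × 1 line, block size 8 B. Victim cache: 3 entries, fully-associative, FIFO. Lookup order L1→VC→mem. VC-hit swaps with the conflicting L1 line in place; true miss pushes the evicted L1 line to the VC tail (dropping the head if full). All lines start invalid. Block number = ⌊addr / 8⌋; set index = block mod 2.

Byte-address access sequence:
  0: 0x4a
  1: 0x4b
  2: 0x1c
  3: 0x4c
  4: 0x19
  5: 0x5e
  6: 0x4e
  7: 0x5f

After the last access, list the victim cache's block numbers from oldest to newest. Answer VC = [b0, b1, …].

0: 0x4a (blk 9, set 1) → MISS  vc=[]
1: 0x4b (blk 9, set 1) → L1-HIT  vc=[]
2: 0x1c (blk 3, set 1) → MISS  vc=[9]
3: 0x4c (blk 9, set 1) → VC-HIT  vc=[3]
4: 0x19 (blk 3, set 1) → VC-HIT  vc=[9]
5: 0x5e (blk 11, set 1) → MISS  vc=[9, 3]
6: 0x4e (blk 9, set 1) → VC-HIT  vc=[11, 3]
7: 0x5f (blk 11, set 1) → VC-HIT  vc=[9, 3]

VC = [9, 3]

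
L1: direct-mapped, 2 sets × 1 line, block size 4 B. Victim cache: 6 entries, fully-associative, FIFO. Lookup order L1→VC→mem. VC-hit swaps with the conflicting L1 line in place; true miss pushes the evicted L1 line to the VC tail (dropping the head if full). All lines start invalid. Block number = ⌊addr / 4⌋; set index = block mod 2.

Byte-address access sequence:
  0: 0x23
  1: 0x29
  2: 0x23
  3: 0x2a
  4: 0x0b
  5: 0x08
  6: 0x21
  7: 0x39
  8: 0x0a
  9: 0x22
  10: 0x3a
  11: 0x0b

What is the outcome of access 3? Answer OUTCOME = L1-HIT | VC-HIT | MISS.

OUTCOME = VC-HIT

#0 0x23→b8/s0 MISS; vc=[]
#1 0x29→b10/s0 MISS; vc=[8]
#2 0x23→b8/s0 VC-HIT; vc=[10]
#3 0x2a→b10/s0 VC-HIT; vc=[8]
#4 0xb→b2/s0 MISS; vc=[8,10]
#5 0x8→b2/s0 L1-HIT; vc=[8,10]
#6 0x21→b8/s0 VC-HIT; vc=[2,10]
#7 0x39→b14/s0 MISS; vc=[2,10,8]
#8 0xa→b2/s0 VC-HIT; vc=[14,10,8]
#9 0x22→b8/s0 VC-HIT; vc=[14,10,2]
#10 0x3a→b14/s0 VC-HIT; vc=[8,10,2]
#11 0xb→b2/s0 VC-HIT; vc=[8,10,14]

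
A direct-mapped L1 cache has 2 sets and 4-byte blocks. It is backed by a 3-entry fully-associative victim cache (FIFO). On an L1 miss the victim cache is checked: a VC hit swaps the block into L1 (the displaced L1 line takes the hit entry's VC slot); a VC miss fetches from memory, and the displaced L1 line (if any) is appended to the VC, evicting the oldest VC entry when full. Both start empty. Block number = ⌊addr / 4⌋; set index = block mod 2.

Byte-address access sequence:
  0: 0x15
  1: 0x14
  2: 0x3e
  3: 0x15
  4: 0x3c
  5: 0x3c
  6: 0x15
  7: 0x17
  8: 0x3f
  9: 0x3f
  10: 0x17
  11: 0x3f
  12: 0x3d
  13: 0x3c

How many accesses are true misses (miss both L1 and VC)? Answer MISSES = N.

0: 0x15 (blk 5, set 1) → MISS  vc=[]
1: 0x14 (blk 5, set 1) → L1-HIT  vc=[]
2: 0x3e (blk 15, set 1) → MISS  vc=[5]
3: 0x15 (blk 5, set 1) → VC-HIT  vc=[15]
4: 0x3c (blk 15, set 1) → VC-HIT  vc=[5]
5: 0x3c (blk 15, set 1) → L1-HIT  vc=[5]
6: 0x15 (blk 5, set 1) → VC-HIT  vc=[15]
7: 0x17 (blk 5, set 1) → L1-HIT  vc=[15]
8: 0x3f (blk 15, set 1) → VC-HIT  vc=[5]
9: 0x3f (blk 15, set 1) → L1-HIT  vc=[5]
10: 0x17 (blk 5, set 1) → VC-HIT  vc=[15]
11: 0x3f (blk 15, set 1) → VC-HIT  vc=[5]
12: 0x3d (blk 15, set 1) → L1-HIT  vc=[5]
13: 0x3c (blk 15, set 1) → L1-HIT  vc=[5]

MISSES = 2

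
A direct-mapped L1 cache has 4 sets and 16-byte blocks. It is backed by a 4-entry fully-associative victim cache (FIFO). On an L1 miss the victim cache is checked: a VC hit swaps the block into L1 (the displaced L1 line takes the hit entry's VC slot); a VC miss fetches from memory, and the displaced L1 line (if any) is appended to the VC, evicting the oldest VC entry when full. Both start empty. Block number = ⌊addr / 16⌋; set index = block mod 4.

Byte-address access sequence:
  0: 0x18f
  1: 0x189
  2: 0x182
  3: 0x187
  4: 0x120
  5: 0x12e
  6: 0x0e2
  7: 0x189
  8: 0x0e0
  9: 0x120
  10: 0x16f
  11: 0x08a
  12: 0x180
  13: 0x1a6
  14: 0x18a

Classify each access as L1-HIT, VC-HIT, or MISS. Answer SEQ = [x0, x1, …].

#0 0x18f→b24/s0 MISS; vc=[]
#1 0x189→b24/s0 L1-HIT; vc=[]
#2 0x182→b24/s0 L1-HIT; vc=[]
#3 0x187→b24/s0 L1-HIT; vc=[]
#4 0x120→b18/s2 MISS; vc=[]
#5 0x12e→b18/s2 L1-HIT; vc=[]
#6 0xe2→b14/s2 MISS; vc=[18]
#7 0x189→b24/s0 L1-HIT; vc=[18]
#8 0xe0→b14/s2 L1-HIT; vc=[18]
#9 0x120→b18/s2 VC-HIT; vc=[14]
#10 0x16f→b22/s2 MISS; vc=[14,18]
#11 0x8a→b8/s0 MISS; vc=[14,18,24]
#12 0x180→b24/s0 VC-HIT; vc=[14,18,8]
#13 0x1a6→b26/s2 MISS; vc=[14,18,8,22]
#14 0x18a→b24/s0 L1-HIT; vc=[14,18,8,22]

SEQ = [MISS, L1-HIT, L1-HIT, L1-HIT, MISS, L1-HIT, MISS, L1-HIT, L1-HIT, VC-HIT, MISS, MISS, VC-HIT, MISS, L1-HIT]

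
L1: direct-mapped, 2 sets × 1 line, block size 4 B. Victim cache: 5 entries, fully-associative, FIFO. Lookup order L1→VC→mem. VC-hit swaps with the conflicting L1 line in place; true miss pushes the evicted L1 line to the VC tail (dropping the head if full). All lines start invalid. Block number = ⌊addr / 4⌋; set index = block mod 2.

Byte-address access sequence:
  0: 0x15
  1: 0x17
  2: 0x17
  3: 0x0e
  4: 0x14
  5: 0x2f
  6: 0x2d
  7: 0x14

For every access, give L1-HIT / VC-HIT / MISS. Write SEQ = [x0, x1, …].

  [0] addr=0x15 blk=5 s=1: MISS | VC []
  [1] addr=0x17 blk=5 s=1: L1-HIT | VC []
  [2] addr=0x17 blk=5 s=1: L1-HIT | VC []
  [3] addr=0xe blk=3 s=1: MISS | VC [5]
  [4] addr=0x14 blk=5 s=1: VC-HIT | VC [3]
  [5] addr=0x2f blk=11 s=1: MISS | VC [3, 5]
  [6] addr=0x2d blk=11 s=1: L1-HIT | VC [3, 5]
  [7] addr=0x14 blk=5 s=1: VC-HIT | VC [3, 11]

SEQ = [MISS, L1-HIT, L1-HIT, MISS, VC-HIT, MISS, L1-HIT, VC-HIT]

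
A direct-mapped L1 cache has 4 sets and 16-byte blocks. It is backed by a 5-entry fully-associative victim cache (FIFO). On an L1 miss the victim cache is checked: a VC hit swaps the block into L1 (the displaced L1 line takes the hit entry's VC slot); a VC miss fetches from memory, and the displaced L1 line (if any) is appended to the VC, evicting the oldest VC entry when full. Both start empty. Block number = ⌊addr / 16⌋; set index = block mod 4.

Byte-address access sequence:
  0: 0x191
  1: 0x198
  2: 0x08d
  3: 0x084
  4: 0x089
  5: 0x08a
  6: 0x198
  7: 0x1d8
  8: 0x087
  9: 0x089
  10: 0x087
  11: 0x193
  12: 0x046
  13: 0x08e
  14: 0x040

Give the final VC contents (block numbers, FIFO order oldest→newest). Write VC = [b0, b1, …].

VC = [29, 8]

#0 0x191→b25/s1 MISS; vc=[]
#1 0x198→b25/s1 L1-HIT; vc=[]
#2 0x8d→b8/s0 MISS; vc=[]
#3 0x84→b8/s0 L1-HIT; vc=[]
#4 0x89→b8/s0 L1-HIT; vc=[]
#5 0x8a→b8/s0 L1-HIT; vc=[]
#6 0x198→b25/s1 L1-HIT; vc=[]
#7 0x1d8→b29/s1 MISS; vc=[25]
#8 0x87→b8/s0 L1-HIT; vc=[25]
#9 0x89→b8/s0 L1-HIT; vc=[25]
#10 0x87→b8/s0 L1-HIT; vc=[25]
#11 0x193→b25/s1 VC-HIT; vc=[29]
#12 0x46→b4/s0 MISS; vc=[29,8]
#13 0x8e→b8/s0 VC-HIT; vc=[29,4]
#14 0x40→b4/s0 VC-HIT; vc=[29,8]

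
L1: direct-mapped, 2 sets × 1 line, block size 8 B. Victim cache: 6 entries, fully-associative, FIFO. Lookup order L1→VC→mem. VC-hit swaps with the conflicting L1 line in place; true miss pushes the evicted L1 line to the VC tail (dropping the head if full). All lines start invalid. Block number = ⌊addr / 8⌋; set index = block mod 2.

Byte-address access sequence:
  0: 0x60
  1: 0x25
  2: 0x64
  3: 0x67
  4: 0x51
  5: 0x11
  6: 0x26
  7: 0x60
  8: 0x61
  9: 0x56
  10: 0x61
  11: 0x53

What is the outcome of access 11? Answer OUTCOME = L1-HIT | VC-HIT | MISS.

#0 0x60→b12/s0 MISS; vc=[]
#1 0x25→b4/s0 MISS; vc=[12]
#2 0x64→b12/s0 VC-HIT; vc=[4]
#3 0x67→b12/s0 L1-HIT; vc=[4]
#4 0x51→b10/s0 MISS; vc=[4,12]
#5 0x11→b2/s0 MISS; vc=[4,12,10]
#6 0x26→b4/s0 VC-HIT; vc=[2,12,10]
#7 0x60→b12/s0 VC-HIT; vc=[2,4,10]
#8 0x61→b12/s0 L1-HIT; vc=[2,4,10]
#9 0x56→b10/s0 VC-HIT; vc=[2,4,12]
#10 0x61→b12/s0 VC-HIT; vc=[2,4,10]
#11 0x53→b10/s0 VC-HIT; vc=[2,4,12]

OUTCOME = VC-HIT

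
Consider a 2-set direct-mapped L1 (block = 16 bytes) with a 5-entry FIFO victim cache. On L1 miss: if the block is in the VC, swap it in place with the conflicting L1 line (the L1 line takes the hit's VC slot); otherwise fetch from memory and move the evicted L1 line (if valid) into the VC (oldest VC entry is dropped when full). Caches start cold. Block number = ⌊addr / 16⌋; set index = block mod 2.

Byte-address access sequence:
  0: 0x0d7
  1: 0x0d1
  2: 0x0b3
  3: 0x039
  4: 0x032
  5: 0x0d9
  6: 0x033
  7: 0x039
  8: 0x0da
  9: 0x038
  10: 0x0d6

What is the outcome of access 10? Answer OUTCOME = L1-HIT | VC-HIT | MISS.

OUTCOME = VC-HIT

0: 0xd7 (blk 13, set 1) → MISS  vc=[]
1: 0xd1 (blk 13, set 1) → L1-HIT  vc=[]
2: 0xb3 (blk 11, set 1) → MISS  vc=[13]
3: 0x39 (blk 3, set 1) → MISS  vc=[13, 11]
4: 0x32 (blk 3, set 1) → L1-HIT  vc=[13, 11]
5: 0xd9 (blk 13, set 1) → VC-HIT  vc=[3, 11]
6: 0x33 (blk 3, set 1) → VC-HIT  vc=[13, 11]
7: 0x39 (blk 3, set 1) → L1-HIT  vc=[13, 11]
8: 0xda (blk 13, set 1) → VC-HIT  vc=[3, 11]
9: 0x38 (blk 3, set 1) → VC-HIT  vc=[13, 11]
10: 0xd6 (blk 13, set 1) → VC-HIT  vc=[3, 11]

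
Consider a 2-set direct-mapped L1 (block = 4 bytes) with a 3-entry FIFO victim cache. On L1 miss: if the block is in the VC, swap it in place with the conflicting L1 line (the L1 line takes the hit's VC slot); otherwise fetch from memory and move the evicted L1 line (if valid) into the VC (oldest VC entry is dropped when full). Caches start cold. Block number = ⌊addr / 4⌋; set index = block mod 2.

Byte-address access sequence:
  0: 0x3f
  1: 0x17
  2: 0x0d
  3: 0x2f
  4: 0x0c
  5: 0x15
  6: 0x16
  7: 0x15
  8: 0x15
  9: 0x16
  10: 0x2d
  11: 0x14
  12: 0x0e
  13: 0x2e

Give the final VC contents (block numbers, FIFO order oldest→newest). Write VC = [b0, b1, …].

VC = [15, 5, 3]

#0 0x3f→b15/s1 MISS; vc=[]
#1 0x17→b5/s1 MISS; vc=[15]
#2 0xd→b3/s1 MISS; vc=[15,5]
#3 0x2f→b11/s1 MISS; vc=[15,5,3]
#4 0xc→b3/s1 VC-HIT; vc=[15,5,11]
#5 0x15→b5/s1 VC-HIT; vc=[15,3,11]
#6 0x16→b5/s1 L1-HIT; vc=[15,3,11]
#7 0x15→b5/s1 L1-HIT; vc=[15,3,11]
#8 0x15→b5/s1 L1-HIT; vc=[15,3,11]
#9 0x16→b5/s1 L1-HIT; vc=[15,3,11]
#10 0x2d→b11/s1 VC-HIT; vc=[15,3,5]
#11 0x14→b5/s1 VC-HIT; vc=[15,3,11]
#12 0xe→b3/s1 VC-HIT; vc=[15,5,11]
#13 0x2e→b11/s1 VC-HIT; vc=[15,5,3]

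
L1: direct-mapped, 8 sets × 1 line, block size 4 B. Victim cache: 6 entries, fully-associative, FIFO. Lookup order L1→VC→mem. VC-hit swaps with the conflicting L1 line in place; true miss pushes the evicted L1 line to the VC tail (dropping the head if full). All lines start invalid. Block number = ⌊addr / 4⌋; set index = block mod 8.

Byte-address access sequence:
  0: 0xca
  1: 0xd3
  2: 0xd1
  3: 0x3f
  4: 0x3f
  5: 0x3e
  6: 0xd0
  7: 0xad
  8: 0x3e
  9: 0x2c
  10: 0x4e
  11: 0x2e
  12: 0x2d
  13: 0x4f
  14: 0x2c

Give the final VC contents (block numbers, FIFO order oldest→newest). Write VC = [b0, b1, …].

VC = [43, 19]

#0 0xca→b50/s2 MISS; vc=[]
#1 0xd3→b52/s4 MISS; vc=[]
#2 0xd1→b52/s4 L1-HIT; vc=[]
#3 0x3f→b15/s7 MISS; vc=[]
#4 0x3f→b15/s7 L1-HIT; vc=[]
#5 0x3e→b15/s7 L1-HIT; vc=[]
#6 0xd0→b52/s4 L1-HIT; vc=[]
#7 0xad→b43/s3 MISS; vc=[]
#8 0x3e→b15/s7 L1-HIT; vc=[]
#9 0x2c→b11/s3 MISS; vc=[43]
#10 0x4e→b19/s3 MISS; vc=[43,11]
#11 0x2e→b11/s3 VC-HIT; vc=[43,19]
#12 0x2d→b11/s3 L1-HIT; vc=[43,19]
#13 0x4f→b19/s3 VC-HIT; vc=[43,11]
#14 0x2c→b11/s3 VC-HIT; vc=[43,19]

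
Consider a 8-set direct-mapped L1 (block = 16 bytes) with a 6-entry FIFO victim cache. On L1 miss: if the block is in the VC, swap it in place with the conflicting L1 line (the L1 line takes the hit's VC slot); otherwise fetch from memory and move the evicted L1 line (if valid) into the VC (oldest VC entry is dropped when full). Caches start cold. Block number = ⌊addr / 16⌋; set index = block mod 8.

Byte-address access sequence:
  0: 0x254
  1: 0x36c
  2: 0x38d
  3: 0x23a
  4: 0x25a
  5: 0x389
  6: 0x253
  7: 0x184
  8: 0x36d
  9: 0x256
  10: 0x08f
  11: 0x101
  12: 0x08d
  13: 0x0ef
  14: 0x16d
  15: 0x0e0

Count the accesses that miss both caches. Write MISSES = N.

MISSES = 9

  [0] addr=0x254 blk=37 s=5: MISS | VC []
  [1] addr=0x36c blk=54 s=6: MISS | VC []
  [2] addr=0x38d blk=56 s=0: MISS | VC []
  [3] addr=0x23a blk=35 s=3: MISS | VC []
  [4] addr=0x25a blk=37 s=5: L1-HIT | VC []
  [5] addr=0x389 blk=56 s=0: L1-HIT | VC []
  [6] addr=0x253 blk=37 s=5: L1-HIT | VC []
  [7] addr=0x184 blk=24 s=0: MISS | VC [56]
  [8] addr=0x36d blk=54 s=6: L1-HIT | VC [56]
  [9] addr=0x256 blk=37 s=5: L1-HIT | VC [56]
  [10] addr=0x8f blk=8 s=0: MISS | VC [56, 24]
  [11] addr=0x101 blk=16 s=0: MISS | VC [56, 24, 8]
  [12] addr=0x8d blk=8 s=0: VC-HIT | VC [56, 24, 16]
  [13] addr=0xef blk=14 s=6: MISS | VC [56, 24, 16, 54]
  [14] addr=0x16d blk=22 s=6: MISS | VC [56, 24, 16, 54, 14]
  [15] addr=0xe0 blk=14 s=6: VC-HIT | VC [56, 24, 16, 54, 22]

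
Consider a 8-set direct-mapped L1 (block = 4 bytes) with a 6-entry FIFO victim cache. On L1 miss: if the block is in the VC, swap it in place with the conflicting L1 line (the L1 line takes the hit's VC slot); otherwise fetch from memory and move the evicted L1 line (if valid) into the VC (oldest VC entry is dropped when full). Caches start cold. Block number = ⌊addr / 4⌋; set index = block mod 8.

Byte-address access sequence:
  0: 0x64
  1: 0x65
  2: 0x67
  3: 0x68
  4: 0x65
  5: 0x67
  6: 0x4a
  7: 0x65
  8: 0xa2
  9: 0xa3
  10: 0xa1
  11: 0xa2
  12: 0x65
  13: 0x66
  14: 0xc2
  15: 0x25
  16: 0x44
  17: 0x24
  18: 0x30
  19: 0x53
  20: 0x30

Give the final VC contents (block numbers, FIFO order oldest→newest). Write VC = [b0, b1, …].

  [0] addr=0x64 blk=25 s=1: MISS | VC []
  [1] addr=0x65 blk=25 s=1: L1-HIT | VC []
  [2] addr=0x67 blk=25 s=1: L1-HIT | VC []
  [3] addr=0x68 blk=26 s=2: MISS | VC []
  [4] addr=0x65 blk=25 s=1: L1-HIT | VC []
  [5] addr=0x67 blk=25 s=1: L1-HIT | VC []
  [6] addr=0x4a blk=18 s=2: MISS | VC [26]
  [7] addr=0x65 blk=25 s=1: L1-HIT | VC [26]
  [8] addr=0xa2 blk=40 s=0: MISS | VC [26]
  [9] addr=0xa3 blk=40 s=0: L1-HIT | VC [26]
  [10] addr=0xa1 blk=40 s=0: L1-HIT | VC [26]
  [11] addr=0xa2 blk=40 s=0: L1-HIT | VC [26]
  [12] addr=0x65 blk=25 s=1: L1-HIT | VC [26]
  [13] addr=0x66 blk=25 s=1: L1-HIT | VC [26]
  [14] addr=0xc2 blk=48 s=0: MISS | VC [26, 40]
  [15] addr=0x25 blk=9 s=1: MISS | VC [26, 40, 25]
  [16] addr=0x44 blk=17 s=1: MISS | VC [26, 40, 25, 9]
  [17] addr=0x24 blk=9 s=1: VC-HIT | VC [26, 40, 25, 17]
  [18] addr=0x30 blk=12 s=4: MISS | VC [26, 40, 25, 17]
  [19] addr=0x53 blk=20 s=4: MISS | VC [26, 40, 25, 17, 12]
  [20] addr=0x30 blk=12 s=4: VC-HIT | VC [26, 40, 25, 17, 20]

VC = [26, 40, 25, 17, 20]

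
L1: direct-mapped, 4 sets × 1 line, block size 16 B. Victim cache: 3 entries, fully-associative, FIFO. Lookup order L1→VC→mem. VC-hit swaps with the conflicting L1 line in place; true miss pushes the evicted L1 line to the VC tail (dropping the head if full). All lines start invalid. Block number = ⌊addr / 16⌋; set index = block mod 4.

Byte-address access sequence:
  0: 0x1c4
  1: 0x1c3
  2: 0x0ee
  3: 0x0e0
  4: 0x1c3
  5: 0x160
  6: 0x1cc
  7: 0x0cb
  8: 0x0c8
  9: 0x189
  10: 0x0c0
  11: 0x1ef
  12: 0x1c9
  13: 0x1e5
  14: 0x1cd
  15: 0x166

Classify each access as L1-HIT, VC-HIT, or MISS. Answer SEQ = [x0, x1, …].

SEQ = [MISS, L1-HIT, MISS, L1-HIT, L1-HIT, MISS, L1-HIT, MISS, L1-HIT, MISS, VC-HIT, MISS, VC-HIT, L1-HIT, L1-HIT, VC-HIT]

0: 0x1c4 (blk 28, set 0) → MISS  vc=[]
1: 0x1c3 (blk 28, set 0) → L1-HIT  vc=[]
2: 0xee (blk 14, set 2) → MISS  vc=[]
3: 0xe0 (blk 14, set 2) → L1-HIT  vc=[]
4: 0x1c3 (blk 28, set 0) → L1-HIT  vc=[]
5: 0x160 (blk 22, set 2) → MISS  vc=[14]
6: 0x1cc (blk 28, set 0) → L1-HIT  vc=[14]
7: 0xcb (blk 12, set 0) → MISS  vc=[14, 28]
8: 0xc8 (blk 12, set 0) → L1-HIT  vc=[14, 28]
9: 0x189 (blk 24, set 0) → MISS  vc=[14, 28, 12]
10: 0xc0 (blk 12, set 0) → VC-HIT  vc=[14, 28, 24]
11: 0x1ef (blk 30, set 2) → MISS  vc=[28, 24, 22]
12: 0x1c9 (blk 28, set 0) → VC-HIT  vc=[12, 24, 22]
13: 0x1e5 (blk 30, set 2) → L1-HIT  vc=[12, 24, 22]
14: 0x1cd (blk 28, set 0) → L1-HIT  vc=[12, 24, 22]
15: 0x166 (blk 22, set 2) → VC-HIT  vc=[12, 24, 30]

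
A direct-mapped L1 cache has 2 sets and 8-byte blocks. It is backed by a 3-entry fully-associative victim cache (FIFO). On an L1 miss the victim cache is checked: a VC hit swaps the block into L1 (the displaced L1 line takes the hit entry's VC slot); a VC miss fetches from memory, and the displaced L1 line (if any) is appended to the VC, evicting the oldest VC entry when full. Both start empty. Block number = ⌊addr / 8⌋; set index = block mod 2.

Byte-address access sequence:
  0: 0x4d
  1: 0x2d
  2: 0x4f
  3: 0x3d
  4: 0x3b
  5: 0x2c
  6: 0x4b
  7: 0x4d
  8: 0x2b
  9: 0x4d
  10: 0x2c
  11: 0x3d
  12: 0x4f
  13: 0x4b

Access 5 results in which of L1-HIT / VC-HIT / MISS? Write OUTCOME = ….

#0 0x4d→b9/s1 MISS; vc=[]
#1 0x2d→b5/s1 MISS; vc=[9]
#2 0x4f→b9/s1 VC-HIT; vc=[5]
#3 0x3d→b7/s1 MISS; vc=[5,9]
#4 0x3b→b7/s1 L1-HIT; vc=[5,9]
#5 0x2c→b5/s1 VC-HIT; vc=[7,9]
#6 0x4b→b9/s1 VC-HIT; vc=[7,5]
#7 0x4d→b9/s1 L1-HIT; vc=[7,5]
#8 0x2b→b5/s1 VC-HIT; vc=[7,9]
#9 0x4d→b9/s1 VC-HIT; vc=[7,5]
#10 0x2c→b5/s1 VC-HIT; vc=[7,9]
#11 0x3d→b7/s1 VC-HIT; vc=[5,9]
#12 0x4f→b9/s1 VC-HIT; vc=[5,7]
#13 0x4b→b9/s1 L1-HIT; vc=[5,7]

OUTCOME = VC-HIT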